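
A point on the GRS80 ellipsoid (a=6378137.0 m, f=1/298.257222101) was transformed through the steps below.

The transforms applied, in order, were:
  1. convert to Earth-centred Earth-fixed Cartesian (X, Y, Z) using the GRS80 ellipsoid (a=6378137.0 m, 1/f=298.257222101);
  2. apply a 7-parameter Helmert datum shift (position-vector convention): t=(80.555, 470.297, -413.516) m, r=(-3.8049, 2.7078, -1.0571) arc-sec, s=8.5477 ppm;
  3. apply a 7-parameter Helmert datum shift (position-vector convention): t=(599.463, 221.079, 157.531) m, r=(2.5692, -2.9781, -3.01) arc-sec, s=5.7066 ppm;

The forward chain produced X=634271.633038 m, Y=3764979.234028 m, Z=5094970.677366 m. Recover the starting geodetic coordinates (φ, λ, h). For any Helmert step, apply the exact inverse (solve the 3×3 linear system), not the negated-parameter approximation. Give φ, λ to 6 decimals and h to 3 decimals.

φ=53.344978°, λ=80.446686°, h=2018.771 m

start: X=634271.6330, Y=3764979.2340, Z=5094970.6774 m
→ Helmert⁻¹: X=633687.1734, Y=3764809.3776, Z=5094728.0293
→ Helmert⁻¹: X=633515.0227, Y=3764216.1621, Z=5095175.7479
→ geod (Bowring, a=6378137.000): φ=53.34497800°, λ=80.44668600°, h=2018.7710 m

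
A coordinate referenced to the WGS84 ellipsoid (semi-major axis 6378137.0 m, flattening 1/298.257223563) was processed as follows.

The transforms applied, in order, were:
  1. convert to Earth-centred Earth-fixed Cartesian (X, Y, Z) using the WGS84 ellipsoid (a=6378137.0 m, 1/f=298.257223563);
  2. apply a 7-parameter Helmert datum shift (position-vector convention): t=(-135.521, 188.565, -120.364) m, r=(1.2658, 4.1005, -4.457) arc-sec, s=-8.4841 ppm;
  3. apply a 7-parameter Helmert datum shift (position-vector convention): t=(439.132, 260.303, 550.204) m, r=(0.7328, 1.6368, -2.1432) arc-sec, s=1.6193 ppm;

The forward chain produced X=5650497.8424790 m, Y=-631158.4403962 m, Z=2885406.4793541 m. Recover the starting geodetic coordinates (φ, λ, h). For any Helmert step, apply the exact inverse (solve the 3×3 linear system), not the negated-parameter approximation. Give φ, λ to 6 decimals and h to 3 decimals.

φ=27.062146°, λ=-6.376309°, h=1781.155 m

start: X=5650497.8425, Y=-631158.4404, Z=2885406.4794 m
→ Helmert⁻¹: X=5650033.2285, Y=-631348.7649, Z=2884898.6824
→ Helmert⁻¹: X=5650172.9736, Y=-631402.8926, Z=2885159.7224
→ geod (Bowring, a=6378137.000): φ=27.06214600°, λ=-6.37630900°, h=1781.1550 m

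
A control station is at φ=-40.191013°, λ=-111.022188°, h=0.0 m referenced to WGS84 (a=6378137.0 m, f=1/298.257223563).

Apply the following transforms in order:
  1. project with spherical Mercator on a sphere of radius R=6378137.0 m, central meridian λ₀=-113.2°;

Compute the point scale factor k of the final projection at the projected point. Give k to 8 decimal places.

1.30907656

start: φ=-40.191013°, λ=-111.022188°, h=0.000 m
→ into merc (λ₀=-113.2°): φ=-40.19101300°, λ−λ₀=2.17781200°
scale k = 1.30907656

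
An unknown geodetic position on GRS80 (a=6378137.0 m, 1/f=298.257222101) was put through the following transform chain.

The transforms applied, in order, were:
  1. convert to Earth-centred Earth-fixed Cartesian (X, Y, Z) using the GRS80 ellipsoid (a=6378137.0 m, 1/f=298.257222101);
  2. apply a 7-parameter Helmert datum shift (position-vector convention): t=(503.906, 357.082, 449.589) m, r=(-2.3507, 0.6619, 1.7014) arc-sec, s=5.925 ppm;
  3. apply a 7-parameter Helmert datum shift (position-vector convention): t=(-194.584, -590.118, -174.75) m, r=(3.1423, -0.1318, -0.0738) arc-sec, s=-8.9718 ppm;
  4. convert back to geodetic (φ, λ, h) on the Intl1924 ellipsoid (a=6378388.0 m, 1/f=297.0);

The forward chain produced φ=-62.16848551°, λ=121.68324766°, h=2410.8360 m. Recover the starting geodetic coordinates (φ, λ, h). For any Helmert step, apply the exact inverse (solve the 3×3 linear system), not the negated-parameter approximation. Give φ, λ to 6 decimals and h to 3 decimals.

start: φ=-62.168486°, λ=121.683248°, h=2410.836 m
→ ECEF (a=6378388.000, f=1/297.0): X=-1568778.8988, Y=2541731.4670, Z=-5619561.6950
→ Helmert⁻¹: X=-1568602.8883, Y=2542258.2244, Z=-5619475.0887
→ Helmert⁻¹: X=-1569058.4956, Y=2541963.0712, Z=-5619867.4454
→ geod (Bowring, a=6378137.000): φ=-62.16636000°, λ=121.68547800°, h=3021.3990 m

φ=-62.166360°, λ=121.685478°, h=3021.399 m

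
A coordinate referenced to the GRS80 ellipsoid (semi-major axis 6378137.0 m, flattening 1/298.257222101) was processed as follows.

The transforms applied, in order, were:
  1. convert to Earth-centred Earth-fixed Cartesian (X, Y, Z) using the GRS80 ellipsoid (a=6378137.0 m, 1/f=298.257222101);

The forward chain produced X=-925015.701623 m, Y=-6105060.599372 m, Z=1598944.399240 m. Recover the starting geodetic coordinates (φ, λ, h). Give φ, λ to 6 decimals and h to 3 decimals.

start: X=-925015.7016, Y=-6105060.5994, Z=1598944.3992 m
→ geod (Bowring, a=6378137.000): φ=14.61145500°, λ=-98.61570800°, h=1617.5500 m

φ=14.611455°, λ=-98.615708°, h=1617.550 m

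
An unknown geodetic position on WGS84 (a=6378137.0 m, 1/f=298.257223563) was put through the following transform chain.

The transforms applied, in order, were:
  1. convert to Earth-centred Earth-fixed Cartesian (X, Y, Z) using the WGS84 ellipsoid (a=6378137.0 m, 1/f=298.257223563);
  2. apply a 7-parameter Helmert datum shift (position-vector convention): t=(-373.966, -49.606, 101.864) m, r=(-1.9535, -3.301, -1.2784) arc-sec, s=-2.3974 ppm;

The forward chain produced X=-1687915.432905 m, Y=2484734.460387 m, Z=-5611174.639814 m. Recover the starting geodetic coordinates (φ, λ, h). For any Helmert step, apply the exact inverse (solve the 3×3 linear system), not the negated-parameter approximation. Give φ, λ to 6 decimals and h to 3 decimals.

start: X=-1687915.4329, Y=2484734.4604, Z=-5611174.6398 m
→ Helmert⁻¹: X=-1687650.7139, Y=2484832.7067, Z=-5611239.4142
→ geod (Bowring, a=6378137.000): φ=-61.99912400°, λ=124.18359500°, h=3137.2640 m

φ=-61.999124°, λ=124.183595°, h=3137.264 m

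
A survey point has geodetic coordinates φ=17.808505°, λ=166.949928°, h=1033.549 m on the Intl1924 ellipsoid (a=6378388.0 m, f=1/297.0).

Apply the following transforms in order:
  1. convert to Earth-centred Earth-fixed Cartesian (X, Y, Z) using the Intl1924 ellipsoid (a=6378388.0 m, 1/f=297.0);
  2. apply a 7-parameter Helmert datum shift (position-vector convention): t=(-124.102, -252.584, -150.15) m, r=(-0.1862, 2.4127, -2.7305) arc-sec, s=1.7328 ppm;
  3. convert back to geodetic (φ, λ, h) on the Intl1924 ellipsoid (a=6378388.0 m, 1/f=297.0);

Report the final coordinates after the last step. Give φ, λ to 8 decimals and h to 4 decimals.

start: φ=17.808505°, λ=166.949928°, h=1033.549 m
→ ECEF (a=6378388.000, f=1/297.0): X=-5918740.1042, Y=1371898.1308, Z=1938556.1027
→ Helmert 7p (PV): X=-5918833.6257, Y=1371728.0255, Z=1938477.3056
→ geod (Bowring, a=6378388.000): φ=17.80768169°, λ=166.95168986°, h=1059.6243 m

φ=17.80768169°, λ=166.95168986°, h=1059.6243 m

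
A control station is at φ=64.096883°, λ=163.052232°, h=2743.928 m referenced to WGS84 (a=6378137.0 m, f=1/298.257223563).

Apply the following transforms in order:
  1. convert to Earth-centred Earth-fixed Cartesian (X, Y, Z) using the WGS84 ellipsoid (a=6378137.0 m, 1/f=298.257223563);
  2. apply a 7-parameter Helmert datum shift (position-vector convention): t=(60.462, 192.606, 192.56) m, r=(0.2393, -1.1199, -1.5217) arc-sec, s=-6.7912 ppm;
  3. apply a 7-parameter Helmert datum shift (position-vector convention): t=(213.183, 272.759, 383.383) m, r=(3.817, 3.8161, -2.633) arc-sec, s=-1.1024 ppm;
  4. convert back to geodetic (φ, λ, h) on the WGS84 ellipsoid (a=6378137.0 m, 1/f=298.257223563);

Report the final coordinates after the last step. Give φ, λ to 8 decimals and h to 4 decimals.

start: φ=64.096883°, λ=163.052232°, h=2743.928 m
→ ECEF (a=6378137.000, f=1/298.257223563): X=-2673682.3170, Y=814762.2501, Z=5716909.5366
→ Helmert 7p (PV): X=-2673628.7260, Y=814962.4151, Z=5717049.7007
→ Helmert 7p (PV): X=-2673296.4216, Y=815162.6091, Z=5717491.3270
→ geod (Bowring, a=6378137.000): φ=64.10119726°, λ=163.04207471°, h=3157.0306 m

φ=64.10119726°, λ=163.04207471°, h=3157.0306 m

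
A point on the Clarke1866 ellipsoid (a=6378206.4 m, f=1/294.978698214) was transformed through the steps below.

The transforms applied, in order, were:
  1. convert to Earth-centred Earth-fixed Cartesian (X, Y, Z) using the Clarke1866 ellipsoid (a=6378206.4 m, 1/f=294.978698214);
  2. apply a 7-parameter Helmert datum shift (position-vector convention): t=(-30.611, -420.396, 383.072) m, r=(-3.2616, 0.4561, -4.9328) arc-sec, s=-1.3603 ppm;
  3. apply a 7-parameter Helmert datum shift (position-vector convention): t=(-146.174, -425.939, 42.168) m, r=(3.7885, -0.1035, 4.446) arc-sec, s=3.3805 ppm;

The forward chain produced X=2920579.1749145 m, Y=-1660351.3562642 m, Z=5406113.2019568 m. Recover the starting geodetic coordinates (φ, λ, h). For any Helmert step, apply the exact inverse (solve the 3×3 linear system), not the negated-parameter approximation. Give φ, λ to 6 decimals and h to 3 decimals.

φ=58.316047°, λ=-29.603960°, h=1852.430 m

start: X=2920579.1749, Y=-1660351.3563, Z=5406113.2020 m
→ Helmert⁻¹: X=2920682.4096, Y=-1659883.4663, Z=5406081.7806
→ Helmert⁻¹: X=2920744.7267, Y=-1659480.9568, Z=5405686.2796
→ geod (Bowring, a=6378206.400): φ=58.31604700°, λ=-29.60396000°, h=1852.4300 m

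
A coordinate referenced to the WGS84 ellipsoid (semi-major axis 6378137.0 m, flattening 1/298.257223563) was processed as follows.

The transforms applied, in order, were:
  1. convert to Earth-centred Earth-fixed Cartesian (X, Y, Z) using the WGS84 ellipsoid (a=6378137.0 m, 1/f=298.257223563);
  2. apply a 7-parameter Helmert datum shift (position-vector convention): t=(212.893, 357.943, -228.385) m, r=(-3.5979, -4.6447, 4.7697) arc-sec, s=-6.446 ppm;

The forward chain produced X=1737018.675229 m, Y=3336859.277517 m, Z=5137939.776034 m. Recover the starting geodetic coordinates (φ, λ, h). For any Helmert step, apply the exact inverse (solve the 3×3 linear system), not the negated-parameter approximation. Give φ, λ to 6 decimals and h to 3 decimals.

φ=53.976821°, λ=62.497385°, h=3701.137 m

start: X=1737018.6752, Y=3336859.2775, Z=5137939.7760 m
→ Helmert⁻¹: X=1737009.8322, Y=3336393.0483, Z=5138220.3647
→ geod (Bowring, a=6378137.000): φ=53.97682100°, λ=62.49738500°, h=3701.1370 m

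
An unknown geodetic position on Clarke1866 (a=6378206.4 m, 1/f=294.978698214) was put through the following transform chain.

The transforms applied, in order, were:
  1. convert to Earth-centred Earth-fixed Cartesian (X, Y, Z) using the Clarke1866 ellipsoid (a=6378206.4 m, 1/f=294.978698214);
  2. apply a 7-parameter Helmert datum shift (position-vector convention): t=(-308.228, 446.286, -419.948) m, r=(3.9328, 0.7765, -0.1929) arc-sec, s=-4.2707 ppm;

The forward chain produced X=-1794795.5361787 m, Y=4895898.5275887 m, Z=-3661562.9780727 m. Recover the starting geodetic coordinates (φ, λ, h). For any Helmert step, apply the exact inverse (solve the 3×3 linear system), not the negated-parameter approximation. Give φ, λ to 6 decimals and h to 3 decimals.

start: X=-1794795.5362, Y=4895898.5276, Z=-3661562.9781 m
→ Helmert⁻¹: X=-1794485.7670, Y=4895401.6622, Z=-3661258.7607
→ geod (Bowring, a=6378206.400): φ=-35.25999000°, λ=110.13119800°, h=-16.7280 m

φ=-35.259990°, λ=110.131198°, h=-16.728 m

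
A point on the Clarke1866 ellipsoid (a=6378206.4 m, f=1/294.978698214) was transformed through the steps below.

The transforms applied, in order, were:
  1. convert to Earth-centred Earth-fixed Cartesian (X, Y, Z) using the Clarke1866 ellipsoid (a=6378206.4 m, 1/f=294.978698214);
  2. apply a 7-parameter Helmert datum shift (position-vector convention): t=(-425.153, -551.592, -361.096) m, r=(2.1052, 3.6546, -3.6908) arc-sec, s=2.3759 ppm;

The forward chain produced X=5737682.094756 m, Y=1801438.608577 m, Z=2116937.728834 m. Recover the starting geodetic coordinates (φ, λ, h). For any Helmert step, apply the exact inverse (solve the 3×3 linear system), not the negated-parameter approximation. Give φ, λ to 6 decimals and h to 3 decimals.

start: X=5737682.0948, Y=1801438.6086, Z=2116937.7288 m
→ Helmert⁻¹: X=5738023.8529, Y=1802110.2032, Z=2117377.0678
→ geod (Bowring, a=6378206.400): φ=19.51700700°, λ=17.43565800°, h=379.2870 m

φ=19.517007°, λ=17.435658°, h=379.287 m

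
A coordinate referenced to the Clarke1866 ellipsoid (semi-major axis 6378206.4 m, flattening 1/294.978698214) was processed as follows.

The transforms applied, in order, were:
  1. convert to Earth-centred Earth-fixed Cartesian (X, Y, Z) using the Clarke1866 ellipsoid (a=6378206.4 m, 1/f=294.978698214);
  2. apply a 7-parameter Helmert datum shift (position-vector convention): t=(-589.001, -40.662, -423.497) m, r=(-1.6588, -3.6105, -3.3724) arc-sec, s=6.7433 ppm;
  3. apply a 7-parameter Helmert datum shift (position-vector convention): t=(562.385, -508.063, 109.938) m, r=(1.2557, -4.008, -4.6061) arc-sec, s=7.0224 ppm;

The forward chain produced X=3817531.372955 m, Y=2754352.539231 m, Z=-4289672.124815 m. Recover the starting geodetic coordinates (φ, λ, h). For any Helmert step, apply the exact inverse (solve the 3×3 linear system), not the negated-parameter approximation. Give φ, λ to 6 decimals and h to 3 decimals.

φ=-42.532721°, λ=35.819138°, h=358.466 m

start: X=3817531.3730, Y=2754352.5392, Z=-4289672.1248 m
→ Helmert⁻¹: X=3816797.3068, Y=2754900.3738, Z=-4289842.8752
→ Helmert⁻¹: X=3817240.4389, Y=2755019.3659, Z=-4289435.1152
→ geod (Bowring, a=6378206.400): φ=-42.53272100°, λ=35.81913800°, h=358.4660 m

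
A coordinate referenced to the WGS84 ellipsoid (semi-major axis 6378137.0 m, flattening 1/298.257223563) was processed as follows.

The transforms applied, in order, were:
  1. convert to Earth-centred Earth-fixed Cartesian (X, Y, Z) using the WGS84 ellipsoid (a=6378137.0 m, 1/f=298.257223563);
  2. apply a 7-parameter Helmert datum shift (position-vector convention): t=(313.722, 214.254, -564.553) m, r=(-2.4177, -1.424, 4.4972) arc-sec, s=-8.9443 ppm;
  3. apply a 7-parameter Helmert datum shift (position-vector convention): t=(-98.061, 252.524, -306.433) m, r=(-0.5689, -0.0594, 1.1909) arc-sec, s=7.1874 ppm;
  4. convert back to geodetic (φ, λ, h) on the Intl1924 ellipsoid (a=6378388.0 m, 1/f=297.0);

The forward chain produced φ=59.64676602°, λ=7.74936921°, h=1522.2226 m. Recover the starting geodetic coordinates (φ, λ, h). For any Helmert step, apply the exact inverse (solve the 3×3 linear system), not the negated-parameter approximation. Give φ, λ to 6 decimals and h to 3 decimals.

φ=59.651845°, λ=7.738616°, h=2328.181 m

start: φ=59.646766°, λ=7.749369°, h=1522.223 m
→ ECEF (a=6378388.000, f=1/297.0): X=3202538.3421, Y=435810.4288, Z=5482126.5991
→ Helmert⁻¹: X=3202617.4780, Y=435521.1625, Z=5482393.9068
→ Helmert⁻¹: X=3202379.7400, Y=435176.7124, Z=5482990.4939
→ geod (Bowring, a=6378137.000): φ=59.65184500°, λ=7.73861600°, h=2328.1810 m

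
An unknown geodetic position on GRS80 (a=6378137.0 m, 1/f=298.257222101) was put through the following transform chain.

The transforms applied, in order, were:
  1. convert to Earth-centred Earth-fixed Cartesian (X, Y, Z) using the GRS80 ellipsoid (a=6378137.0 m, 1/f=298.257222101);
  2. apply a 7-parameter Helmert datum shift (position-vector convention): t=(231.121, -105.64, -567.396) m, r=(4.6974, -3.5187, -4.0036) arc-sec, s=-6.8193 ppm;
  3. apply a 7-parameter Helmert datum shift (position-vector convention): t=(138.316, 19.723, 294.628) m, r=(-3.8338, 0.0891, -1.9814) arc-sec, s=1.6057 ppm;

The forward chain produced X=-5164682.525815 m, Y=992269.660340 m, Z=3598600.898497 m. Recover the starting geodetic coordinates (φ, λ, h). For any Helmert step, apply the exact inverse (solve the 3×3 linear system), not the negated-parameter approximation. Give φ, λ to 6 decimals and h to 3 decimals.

φ=34.562665°, λ=169.125732°, h=1684.114 m

start: X=-5164682.5258, Y=992269.6603, Z=3598600.8985 m
→ Helmert⁻¹: X=-5164823.6336, Y=992131.8491, Z=3598316.7022
→ Helmert⁻¹: X=-5165047.8406, Y=992225.9637, Z=3598974.1549
→ geod (Bowring, a=6378137.000): φ=34.56266500°, λ=169.12573200°, h=1684.1140 m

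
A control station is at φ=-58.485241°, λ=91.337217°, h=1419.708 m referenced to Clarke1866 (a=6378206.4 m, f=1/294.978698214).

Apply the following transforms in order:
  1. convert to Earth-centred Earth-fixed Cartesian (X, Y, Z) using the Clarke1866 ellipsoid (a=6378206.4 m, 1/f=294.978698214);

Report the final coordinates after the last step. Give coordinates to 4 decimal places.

X=-78014.1277 m, Y=3342066.8818 m, Z=-5415195.0746 m

start: φ=-58.485241°, λ=91.337217°, h=1419.708 m
→ ECEF (a=6378206.400, f=1/294.978698214): X=-78014.1277, Y=3342066.8818, Z=-5415195.0746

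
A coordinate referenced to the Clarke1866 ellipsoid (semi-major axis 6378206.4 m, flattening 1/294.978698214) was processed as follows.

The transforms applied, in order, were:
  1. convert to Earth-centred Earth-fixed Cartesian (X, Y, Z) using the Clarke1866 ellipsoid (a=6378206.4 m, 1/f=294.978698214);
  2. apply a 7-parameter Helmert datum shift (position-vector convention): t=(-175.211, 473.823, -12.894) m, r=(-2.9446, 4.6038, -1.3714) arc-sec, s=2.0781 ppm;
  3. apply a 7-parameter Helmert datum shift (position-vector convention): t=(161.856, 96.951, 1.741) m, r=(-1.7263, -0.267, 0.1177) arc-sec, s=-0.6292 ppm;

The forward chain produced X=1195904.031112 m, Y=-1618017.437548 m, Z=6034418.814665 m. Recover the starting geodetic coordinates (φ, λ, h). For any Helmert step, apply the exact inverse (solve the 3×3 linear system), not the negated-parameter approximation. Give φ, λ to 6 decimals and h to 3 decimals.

φ=71.672640°, λ=-53.545489°, h=2415.343 m

start: X=1195904.0311, Y=-1618017.4375, Z=6034418.8147 m
→ Helmert⁻¹: X=1195749.8154, Y=-1618166.5930, Z=6034405.7797
→ Helmert⁻¹: X=1195798.6164, Y=-1618715.2479, Z=6034409.7152
→ geod (Bowring, a=6378206.400): φ=71.67264000°, λ=-53.54548900°, h=2415.3430 m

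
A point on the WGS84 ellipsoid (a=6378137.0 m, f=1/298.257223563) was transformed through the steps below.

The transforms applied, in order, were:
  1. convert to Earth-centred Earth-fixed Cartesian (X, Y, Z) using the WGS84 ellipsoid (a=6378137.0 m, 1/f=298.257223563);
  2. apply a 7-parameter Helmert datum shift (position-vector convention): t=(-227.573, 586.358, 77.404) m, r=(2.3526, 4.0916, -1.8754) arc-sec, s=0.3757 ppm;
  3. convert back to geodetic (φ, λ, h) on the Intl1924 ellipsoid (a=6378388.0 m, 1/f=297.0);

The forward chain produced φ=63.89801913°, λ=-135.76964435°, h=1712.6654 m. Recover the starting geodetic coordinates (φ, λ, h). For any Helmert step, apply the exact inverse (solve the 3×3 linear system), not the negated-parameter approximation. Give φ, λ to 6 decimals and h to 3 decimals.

φ=63.894727°, λ=-135.759897°, h=1926.268 m

start: φ=63.898019°, λ=-135.769644°, h=1712.665 m
→ ECEF (a=6378388.000, f=1/297.0): X=-2016842.8392, Y=-1963374.0541, Z=5706387.6741
→ Helmert⁻¹: X=-2016709.8459, Y=-1963912.9262, Z=5706290.5213
→ geod (Bowring, a=6378137.000): φ=63.89472700°, λ=-135.75989700°, h=1926.2680 m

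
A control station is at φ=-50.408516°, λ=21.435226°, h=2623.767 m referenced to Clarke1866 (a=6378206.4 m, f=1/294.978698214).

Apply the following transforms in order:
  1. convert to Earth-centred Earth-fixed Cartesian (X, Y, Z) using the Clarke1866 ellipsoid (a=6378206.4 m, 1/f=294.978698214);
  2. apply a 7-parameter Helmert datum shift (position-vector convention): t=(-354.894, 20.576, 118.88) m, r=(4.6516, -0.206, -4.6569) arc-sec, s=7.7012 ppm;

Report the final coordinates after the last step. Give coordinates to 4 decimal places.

start: φ=-50.408516°, λ=21.435226°, h=2623.767 m
→ ECEF (a=6378206.400, f=1/294.978698214): X=3792911.8665, Y=1489116.6155, Z=-4893690.8863
→ Helmert 7p (PV): X=3792624.6904, Y=1489173.3865, Z=-4893572.3233

X=3792624.6904 m, Y=1489173.3865 m, Z=-4893572.3233 m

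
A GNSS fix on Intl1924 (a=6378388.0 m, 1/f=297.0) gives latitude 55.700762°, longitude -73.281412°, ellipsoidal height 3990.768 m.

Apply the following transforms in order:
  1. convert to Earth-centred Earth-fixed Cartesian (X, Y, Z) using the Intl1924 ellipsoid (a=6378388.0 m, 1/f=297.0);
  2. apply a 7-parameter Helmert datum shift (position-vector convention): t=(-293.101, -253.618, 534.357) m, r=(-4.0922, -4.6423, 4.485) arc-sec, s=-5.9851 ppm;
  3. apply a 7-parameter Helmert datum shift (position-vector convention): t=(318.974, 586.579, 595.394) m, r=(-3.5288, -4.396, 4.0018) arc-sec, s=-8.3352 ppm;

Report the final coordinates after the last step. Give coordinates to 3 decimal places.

X=1036931.923 m, Y=-3451841.789 m, Z=5250371.893 m

start: φ=55.700762°, λ=-73.281412°, h=3990.768 m
→ ECEF (a=6378388.000, f=1/297.0): X=1037008.8672, Y=-3452460.8048, Z=5249144.3219
→ Helmert 7p (PV): X=1036666.4899, Y=-3452567.0710, Z=5249739.0964
→ Helmert 7p (PV): X=1036931.9231, Y=-3451841.7894, Z=5250371.8928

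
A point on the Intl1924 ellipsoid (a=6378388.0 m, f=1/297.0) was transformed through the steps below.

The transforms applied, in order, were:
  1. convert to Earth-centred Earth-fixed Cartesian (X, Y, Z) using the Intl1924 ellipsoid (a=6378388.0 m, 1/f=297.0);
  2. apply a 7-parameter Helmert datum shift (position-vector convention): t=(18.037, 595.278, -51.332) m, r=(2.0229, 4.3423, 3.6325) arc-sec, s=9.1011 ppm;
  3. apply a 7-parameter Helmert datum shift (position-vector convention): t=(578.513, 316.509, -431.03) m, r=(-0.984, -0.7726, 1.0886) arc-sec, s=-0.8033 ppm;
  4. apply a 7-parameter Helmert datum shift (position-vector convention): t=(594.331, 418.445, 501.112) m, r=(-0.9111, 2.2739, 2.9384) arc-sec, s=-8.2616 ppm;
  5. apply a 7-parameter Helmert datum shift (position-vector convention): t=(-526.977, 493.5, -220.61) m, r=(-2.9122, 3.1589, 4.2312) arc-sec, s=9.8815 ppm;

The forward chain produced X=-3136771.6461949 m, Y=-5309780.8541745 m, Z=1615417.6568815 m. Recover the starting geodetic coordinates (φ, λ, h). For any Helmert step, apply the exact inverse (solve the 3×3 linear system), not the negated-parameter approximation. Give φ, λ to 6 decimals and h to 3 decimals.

start: X=-3136771.6462, Y=-5309780.8542, Z=1615417.6569 m
→ Helmert⁻¹: X=-3136347.3498, Y=-5310180.3528, Z=1615499.2966
→ Helmert⁻¹: X=-3137061.0543, Y=-5310605.1158, Z=1614953.4860
→ Helmert⁻¹: X=-3137664.0664, Y=-5310917.0377, Z=1615372.2302
→ Helmert⁻¹: X=-3137781.0929, Y=-5311392.8739, Z=1615394.8938
→ geod (Bowring, a=6378388.000): φ=14.76881100°, λ=-120.57307600°, h=-8.3720 m

φ=14.768811°, λ=-120.573076°, h=-8.372 m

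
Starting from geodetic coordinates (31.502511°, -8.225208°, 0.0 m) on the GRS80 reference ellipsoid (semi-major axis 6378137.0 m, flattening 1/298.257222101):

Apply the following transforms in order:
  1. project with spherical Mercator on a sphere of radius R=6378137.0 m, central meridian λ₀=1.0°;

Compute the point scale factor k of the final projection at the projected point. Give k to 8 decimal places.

start: φ=31.502511°, λ=-8.225208°, h=0.000 m
→ into merc (λ₀=1.0°): φ=31.50251100°, λ−λ₀=-9.22520800°
scale k = 1.17285920

1.17285920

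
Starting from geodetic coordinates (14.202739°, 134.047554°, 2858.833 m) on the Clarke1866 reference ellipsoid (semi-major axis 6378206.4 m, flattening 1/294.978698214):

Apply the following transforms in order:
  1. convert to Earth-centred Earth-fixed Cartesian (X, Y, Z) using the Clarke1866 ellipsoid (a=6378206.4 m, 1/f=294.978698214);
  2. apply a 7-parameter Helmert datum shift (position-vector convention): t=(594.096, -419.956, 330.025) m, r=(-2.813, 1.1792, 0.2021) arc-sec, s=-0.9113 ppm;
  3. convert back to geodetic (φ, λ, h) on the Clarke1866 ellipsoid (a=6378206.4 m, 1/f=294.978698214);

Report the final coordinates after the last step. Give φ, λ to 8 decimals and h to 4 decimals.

φ=14.20687882°, λ=134.04616375°, h=2240.9051 m

start: φ=14.202739°, λ=134.047554°, h=2858.833 m
→ ECEF (a=6378206.400, f=1/294.978698214): X=-4301737.8780, Y=4447187.4494, Z=1555342.5285
→ Helmert 7p (PV): X=-4301135.3275, Y=4446780.4373, Z=1555635.0790
→ geod (Bowring, a=6378206.400): φ=14.20687882°, λ=134.04616375°, h=2240.9051 m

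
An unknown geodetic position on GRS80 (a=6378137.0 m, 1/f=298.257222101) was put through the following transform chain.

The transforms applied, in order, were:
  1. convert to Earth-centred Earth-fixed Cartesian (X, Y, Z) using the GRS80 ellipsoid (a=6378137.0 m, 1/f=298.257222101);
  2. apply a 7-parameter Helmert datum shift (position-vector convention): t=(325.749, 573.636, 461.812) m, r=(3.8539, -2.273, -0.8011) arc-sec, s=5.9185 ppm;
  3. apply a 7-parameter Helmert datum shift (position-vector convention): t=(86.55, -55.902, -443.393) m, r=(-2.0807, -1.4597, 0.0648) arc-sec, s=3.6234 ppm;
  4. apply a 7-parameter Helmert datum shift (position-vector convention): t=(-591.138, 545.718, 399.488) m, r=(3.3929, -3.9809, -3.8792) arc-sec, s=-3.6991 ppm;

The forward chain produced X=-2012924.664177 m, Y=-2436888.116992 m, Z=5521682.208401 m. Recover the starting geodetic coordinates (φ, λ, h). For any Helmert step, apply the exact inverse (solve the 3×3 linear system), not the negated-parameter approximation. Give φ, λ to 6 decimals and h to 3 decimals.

φ=60.372891°, λ=-129.540131°, h=270.958 m

start: X=-2012924.6642, Y=-2436888.1170, Z=5521682.2084 m
→ Helmert⁻¹: X=-2012188.5679, Y=-2437389.8718, Z=5521382.0726
→ Helmert⁻¹: X=-2012229.5156, Y=-2437380.2074, Z=5521795.1110
→ Helmert⁻¹: X=-2012473.0407, Y=-2437844.0681, Z=5521368.3475
→ geod (Bowring, a=6378137.000): φ=60.37289100°, λ=-129.54013100°, h=270.9580 m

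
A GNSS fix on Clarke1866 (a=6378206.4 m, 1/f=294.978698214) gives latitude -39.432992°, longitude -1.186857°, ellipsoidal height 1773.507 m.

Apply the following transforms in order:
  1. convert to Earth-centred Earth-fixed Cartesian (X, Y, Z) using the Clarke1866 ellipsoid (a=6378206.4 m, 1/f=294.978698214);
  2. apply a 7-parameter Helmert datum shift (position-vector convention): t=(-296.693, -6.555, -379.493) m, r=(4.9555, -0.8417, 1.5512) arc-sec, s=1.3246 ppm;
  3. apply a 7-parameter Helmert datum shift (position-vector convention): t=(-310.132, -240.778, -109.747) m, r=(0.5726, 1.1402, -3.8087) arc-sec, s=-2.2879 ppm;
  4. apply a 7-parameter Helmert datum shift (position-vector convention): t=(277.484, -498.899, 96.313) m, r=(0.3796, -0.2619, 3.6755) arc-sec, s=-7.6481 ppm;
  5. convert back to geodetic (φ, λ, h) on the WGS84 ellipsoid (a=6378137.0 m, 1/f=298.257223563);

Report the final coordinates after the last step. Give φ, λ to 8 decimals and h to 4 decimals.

φ=-39.43546456°, λ=-1.19386588°, h=1699.5018 m

start: φ=-39.432992°, λ=-1.186857°, h=1773.507 m
→ ECEF (a=6378206.400, f=1/294.978698214): X=4933373.6170, Y=-102207.2949, Z=-4030489.7786
→ Helmert 7p (PV): X=4933100.6745, Y=-102080.0517, Z=-4030856.9344
→ Helmert 7p (PV): X=4932755.0893, Y=-102400.4963, Z=-4030985.0119
→ Helmert 7p (PV): X=4933001.7900, Y=-102803.2961, Z=-4030851.7948
→ geod (Bowring, a=6378137.000): φ=-39.43546456°, λ=-1.19386588°, h=1699.5018 m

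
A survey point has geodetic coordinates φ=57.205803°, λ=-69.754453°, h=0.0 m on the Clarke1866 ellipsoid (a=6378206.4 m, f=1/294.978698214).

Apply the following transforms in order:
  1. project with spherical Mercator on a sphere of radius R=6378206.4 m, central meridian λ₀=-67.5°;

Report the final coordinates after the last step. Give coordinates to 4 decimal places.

E=-250967.2907 m, N=7802384.7687 m

start: φ=57.205803°, λ=-69.754453°, h=0.000 m
→ merc (R=6378206.4, λ₀=-67.5°): E=-250967.2907, N=7802384.7687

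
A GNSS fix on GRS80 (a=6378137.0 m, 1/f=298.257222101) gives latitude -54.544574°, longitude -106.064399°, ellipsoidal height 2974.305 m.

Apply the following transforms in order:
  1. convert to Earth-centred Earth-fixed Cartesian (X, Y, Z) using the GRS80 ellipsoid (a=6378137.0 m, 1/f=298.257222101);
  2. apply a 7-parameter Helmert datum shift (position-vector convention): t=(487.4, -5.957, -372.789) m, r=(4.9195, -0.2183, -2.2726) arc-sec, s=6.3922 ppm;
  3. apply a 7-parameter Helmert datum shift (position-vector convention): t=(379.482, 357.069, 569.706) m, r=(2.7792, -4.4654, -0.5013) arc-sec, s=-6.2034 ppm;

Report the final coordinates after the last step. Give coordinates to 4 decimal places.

start: φ=-54.544574°, λ=-106.064399°, h=2974.305 m
→ ECEF (a=6378137.000, f=1/298.257222101): X=-1026548.1807, Y=-3564871.6722, Z=-5174562.5365
→ Helmert 7p (PV): X=-1026101.1436, Y=-3564765.6899, Z=-5175054.5129
→ Helmert 7p (PV): X=-1025611.9265, Y=-3564314.2855, Z=-5174522.9490

X=-1025611.9265 m, Y=-3564314.2855 m, Z=-5174522.9490 m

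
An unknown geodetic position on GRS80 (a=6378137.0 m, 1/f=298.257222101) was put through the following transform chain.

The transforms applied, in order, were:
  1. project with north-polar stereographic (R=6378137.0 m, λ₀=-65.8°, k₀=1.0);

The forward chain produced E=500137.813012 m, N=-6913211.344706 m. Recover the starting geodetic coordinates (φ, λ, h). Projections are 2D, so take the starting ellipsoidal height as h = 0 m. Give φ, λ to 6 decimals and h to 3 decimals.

start: E=500137.8130, N=-6913211.3447 m
→ stereo⁻¹: φ=32.96401700°, λ=-61.66213300°

φ=32.964017°, λ=-61.662133°, h=0.000 m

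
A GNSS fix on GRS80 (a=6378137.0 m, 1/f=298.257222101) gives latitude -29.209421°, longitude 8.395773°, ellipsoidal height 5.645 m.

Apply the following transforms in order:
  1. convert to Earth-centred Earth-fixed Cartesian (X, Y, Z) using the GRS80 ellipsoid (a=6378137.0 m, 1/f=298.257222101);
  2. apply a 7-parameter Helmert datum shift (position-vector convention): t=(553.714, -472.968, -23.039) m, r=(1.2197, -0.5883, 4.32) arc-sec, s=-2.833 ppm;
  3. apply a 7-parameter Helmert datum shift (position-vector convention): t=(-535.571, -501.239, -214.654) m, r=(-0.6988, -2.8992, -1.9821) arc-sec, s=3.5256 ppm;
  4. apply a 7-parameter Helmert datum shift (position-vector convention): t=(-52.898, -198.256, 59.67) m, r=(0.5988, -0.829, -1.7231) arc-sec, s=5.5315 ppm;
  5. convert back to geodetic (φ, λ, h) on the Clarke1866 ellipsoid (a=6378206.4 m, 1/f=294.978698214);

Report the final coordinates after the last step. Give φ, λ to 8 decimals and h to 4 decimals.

φ=-29.21231601°, λ=8.38414133°, h=-60.4273 m

start: φ=-29.209421°, λ=8.395773°, h=5.645 m
→ ECEF (a=6378137.000, f=1/298.257222101): X=5511843.0646, Y=813502.6719, Z=-3094184.7536
→ Helmert 7p (PV): X=5512372.9507, Y=813161.1354, Z=-3094178.4957
→ Helmert 7p (PV): X=5511908.1192, Y=812599.3093, Z=-3094329.3328
→ Helmert 7p (PV): X=5511904.9352, Y=812368.4855, Z=-3094262.2670
→ geod (Bowring, a=6378206.400): φ=-29.21231601°, λ=8.38414133°, h=-60.4273 m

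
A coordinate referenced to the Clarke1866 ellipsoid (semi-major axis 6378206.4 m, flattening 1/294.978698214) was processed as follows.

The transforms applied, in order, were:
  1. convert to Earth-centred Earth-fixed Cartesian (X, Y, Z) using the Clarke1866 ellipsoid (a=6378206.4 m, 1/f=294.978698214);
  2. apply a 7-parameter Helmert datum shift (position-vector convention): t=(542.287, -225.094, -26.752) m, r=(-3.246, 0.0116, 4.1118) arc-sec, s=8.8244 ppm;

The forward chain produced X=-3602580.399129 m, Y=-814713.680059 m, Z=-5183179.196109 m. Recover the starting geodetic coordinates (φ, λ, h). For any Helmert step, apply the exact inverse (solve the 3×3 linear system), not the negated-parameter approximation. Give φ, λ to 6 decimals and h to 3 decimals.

start: X=-3602580.3991, Y=-814713.6801, Z=-5183179.1961 m
→ Helmert⁻¹: X=-3603106.8328, Y=-814328.0053, Z=-5183119.7241
→ geod (Bowring, a=6378206.400): φ=-54.70640800°, λ=-167.26470200°, h=922.8310 m

φ=-54.706408°, λ=-167.264702°, h=922.831 m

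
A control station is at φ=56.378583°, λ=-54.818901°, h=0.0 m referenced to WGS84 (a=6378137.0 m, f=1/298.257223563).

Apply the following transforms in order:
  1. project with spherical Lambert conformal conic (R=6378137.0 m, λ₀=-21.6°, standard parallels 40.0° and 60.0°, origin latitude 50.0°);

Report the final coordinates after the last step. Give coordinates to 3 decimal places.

start: φ=56.378583°, λ=-54.818901°, h=0.000 m
→ lcc (R=6378137.0, λ₀=-21.6°): E=-1961298.6870, N=1145706.9253

E=-1961298.687 m, N=1145706.925 m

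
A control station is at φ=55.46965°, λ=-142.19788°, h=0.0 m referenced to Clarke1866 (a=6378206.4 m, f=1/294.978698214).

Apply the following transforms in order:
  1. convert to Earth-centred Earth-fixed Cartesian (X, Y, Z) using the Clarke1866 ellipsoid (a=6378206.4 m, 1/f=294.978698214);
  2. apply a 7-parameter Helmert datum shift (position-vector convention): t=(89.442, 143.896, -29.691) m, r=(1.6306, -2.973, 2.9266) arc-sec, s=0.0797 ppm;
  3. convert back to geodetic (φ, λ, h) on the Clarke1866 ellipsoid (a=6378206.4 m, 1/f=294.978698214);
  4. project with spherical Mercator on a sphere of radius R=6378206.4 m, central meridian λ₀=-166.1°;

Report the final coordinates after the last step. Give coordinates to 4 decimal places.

E=2660763.8200 m, N=7453654.4090 m

start: φ=55.469650°, λ=-142.197880°, h=0.000 m
→ ECEF (a=6378206.400, f=1/294.978698214): X=-2863260.0682, Y=-2221141.8619, Z=5230995.3549
→ Helmert 7p (PV): X=-2863214.7366, Y=-2221080.1214, Z=5230907.2522
→ geod (Bowring, a=6378206.400): φ=55.46974650°, λ=-142.19821200°, h=-114.3354 m
→ merc (R=6378206.4, λ₀=-166.1°): E=2660763.8200, N=7453654.4090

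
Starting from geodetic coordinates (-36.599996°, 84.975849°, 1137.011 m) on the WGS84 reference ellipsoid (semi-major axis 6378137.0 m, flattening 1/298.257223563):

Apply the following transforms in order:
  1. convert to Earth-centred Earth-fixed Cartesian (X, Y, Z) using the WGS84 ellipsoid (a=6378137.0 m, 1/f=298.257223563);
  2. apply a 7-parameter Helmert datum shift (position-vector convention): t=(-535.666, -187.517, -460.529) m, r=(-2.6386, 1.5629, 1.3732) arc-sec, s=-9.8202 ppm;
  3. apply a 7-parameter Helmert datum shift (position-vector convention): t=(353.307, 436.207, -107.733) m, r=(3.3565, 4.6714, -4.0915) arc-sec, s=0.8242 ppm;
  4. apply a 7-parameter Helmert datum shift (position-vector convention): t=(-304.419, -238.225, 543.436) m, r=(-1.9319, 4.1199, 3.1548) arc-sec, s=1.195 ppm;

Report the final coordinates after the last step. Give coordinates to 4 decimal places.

X=448352.8202 m, Y=5107745.3572 m, Z=-3782574.5896 m

start: φ=-36.599996°, λ=84.975849°, h=1137.011 m
→ ECEF (a=6378137.000, f=1/298.257223563): X=449043.8187, Y=5107796.0385, Z=-3782526.6785
→ Helmert 7p (PV): X=448441.0779, Y=5107512.9647, Z=-3783018.8045
→ Helmert 7p (PV): X=448810.3917, Y=5108006.0462, Z=-3783056.6981
→ Helmert 7p (PV): X=448352.8202, Y=5107745.3572, Z=-3782574.5896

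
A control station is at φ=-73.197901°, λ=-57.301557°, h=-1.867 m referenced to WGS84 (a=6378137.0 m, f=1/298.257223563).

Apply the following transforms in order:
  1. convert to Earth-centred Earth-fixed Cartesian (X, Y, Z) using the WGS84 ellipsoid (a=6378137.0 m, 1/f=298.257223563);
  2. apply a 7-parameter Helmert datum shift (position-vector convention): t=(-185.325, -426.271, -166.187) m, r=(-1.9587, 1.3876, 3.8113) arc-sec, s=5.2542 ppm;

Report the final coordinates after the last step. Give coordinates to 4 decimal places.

X=998880.1176 m, Y=-1556781.9237 m, Z=-6083851.1591 m

start: φ=-73.197901°, λ=-57.301557°, h=-1.867 m
→ ECEF (a=6378137.000, f=1/298.257223563): X=999072.3628, Y=-1556308.1652, Z=-6083661.0651
→ Helmert 7p (PV): X=998880.1176, Y=-1556781.9237, Z=-6083851.1591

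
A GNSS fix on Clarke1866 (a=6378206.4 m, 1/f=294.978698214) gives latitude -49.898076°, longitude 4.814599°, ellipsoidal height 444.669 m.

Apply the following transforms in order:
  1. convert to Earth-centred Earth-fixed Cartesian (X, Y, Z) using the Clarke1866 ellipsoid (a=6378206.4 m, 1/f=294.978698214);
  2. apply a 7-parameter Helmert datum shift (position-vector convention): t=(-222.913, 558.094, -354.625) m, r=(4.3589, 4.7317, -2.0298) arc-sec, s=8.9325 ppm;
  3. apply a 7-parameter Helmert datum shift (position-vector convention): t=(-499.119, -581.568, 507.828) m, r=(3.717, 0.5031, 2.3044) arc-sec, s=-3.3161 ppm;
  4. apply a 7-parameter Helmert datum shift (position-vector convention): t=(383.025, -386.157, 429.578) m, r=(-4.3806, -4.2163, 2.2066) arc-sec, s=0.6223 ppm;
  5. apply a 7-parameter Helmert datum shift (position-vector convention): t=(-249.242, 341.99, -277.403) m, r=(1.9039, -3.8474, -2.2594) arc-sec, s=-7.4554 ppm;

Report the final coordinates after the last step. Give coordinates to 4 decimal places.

start: φ=-49.898076°, λ=4.814599°, h=444.669 m
→ ECEF (a=6378206.400, f=1/294.978698214): X=4102436.4542, Y=345543.9108, Z=-4855629.9404
→ Helmert 7p (PV): X=4102142.1978, Y=346167.3327, Z=-4856114.7465
→ Helmert 7p (PV): X=4101613.7638, Y=345717.9553, Z=-4855594.5825
→ Helmert 7p (PV): X=4102094.8971, Y=345272.7702, Z=-4855091.5264
→ Helmert 7p (PV): X=4101909.4143, Y=345612.0665, Z=-4855253.0312

X=4101909.4143 m, Y=345612.0665 m, Z=-4855253.0312 m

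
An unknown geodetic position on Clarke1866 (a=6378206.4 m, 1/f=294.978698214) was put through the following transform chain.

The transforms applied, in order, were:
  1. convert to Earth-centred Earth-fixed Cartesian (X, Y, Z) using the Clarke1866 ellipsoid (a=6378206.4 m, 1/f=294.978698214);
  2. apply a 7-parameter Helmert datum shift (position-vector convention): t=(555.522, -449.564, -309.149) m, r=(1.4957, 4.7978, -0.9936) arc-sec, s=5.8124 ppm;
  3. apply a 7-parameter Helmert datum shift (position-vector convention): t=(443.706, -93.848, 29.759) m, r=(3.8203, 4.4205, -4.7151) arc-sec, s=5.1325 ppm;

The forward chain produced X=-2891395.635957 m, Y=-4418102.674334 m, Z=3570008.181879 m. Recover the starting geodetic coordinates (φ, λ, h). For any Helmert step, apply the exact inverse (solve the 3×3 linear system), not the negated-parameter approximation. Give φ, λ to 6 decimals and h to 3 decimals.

start: X=-2891395.6360, Y=-4418102.6743, Z=3570008.1819 m
→ Helmert⁻¹: X=-2891800.0158, Y=-4417986.1352, Z=3569979.9524
→ Helmert⁻¹: X=-2892400.4919, Y=-4417498.9388, Z=3570233.1040
→ geod (Bowring, a=6378206.400): φ=34.24561600°, λ=-123.21516500°, h=2520.2410 m

φ=34.245616°, λ=-123.215165°, h=2520.241 m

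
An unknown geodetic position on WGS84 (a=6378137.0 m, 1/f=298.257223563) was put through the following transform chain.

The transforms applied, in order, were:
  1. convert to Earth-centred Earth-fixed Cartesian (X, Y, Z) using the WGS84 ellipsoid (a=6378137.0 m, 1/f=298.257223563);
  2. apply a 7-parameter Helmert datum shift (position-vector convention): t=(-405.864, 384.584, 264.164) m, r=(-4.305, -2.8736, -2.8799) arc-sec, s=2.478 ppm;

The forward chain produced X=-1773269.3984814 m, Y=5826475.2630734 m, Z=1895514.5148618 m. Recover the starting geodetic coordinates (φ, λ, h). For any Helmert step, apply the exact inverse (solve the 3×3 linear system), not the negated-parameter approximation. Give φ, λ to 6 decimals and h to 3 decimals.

φ=17.397734°, λ=106.925533°, h=1702.746 m

start: X=-1773269.3985, Y=5826475.2631, Z=1895514.5149 m
→ Helmert⁻¹: X=-1772914.0791, Y=5826011.9292, Z=1895391.9500
→ geod (Bowring, a=6378137.000): φ=17.39773400°, λ=106.92553300°, h=1702.7460 m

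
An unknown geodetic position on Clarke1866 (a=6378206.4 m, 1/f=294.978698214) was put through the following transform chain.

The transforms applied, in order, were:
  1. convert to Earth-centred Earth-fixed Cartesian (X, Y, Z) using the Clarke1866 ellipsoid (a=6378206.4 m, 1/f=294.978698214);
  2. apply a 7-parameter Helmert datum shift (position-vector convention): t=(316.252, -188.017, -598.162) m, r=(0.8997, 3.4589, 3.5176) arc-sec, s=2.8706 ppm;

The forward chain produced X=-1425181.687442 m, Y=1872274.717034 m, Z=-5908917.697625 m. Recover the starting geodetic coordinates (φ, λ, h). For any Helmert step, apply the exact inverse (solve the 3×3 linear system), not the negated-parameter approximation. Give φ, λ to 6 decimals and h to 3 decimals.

φ=-68.416437°, λ=127.279348°, h=198.924 m

start: X=-1425181.6874, Y=1872274.7170, Z=-5908917.6976 m
→ Helmert⁻¹: X=-1425362.8368, Y=1872455.8954, Z=-5908334.6449
→ geod (Bowring, a=6378206.400): φ=-68.41643700°, λ=127.27934800°, h=198.9240 m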